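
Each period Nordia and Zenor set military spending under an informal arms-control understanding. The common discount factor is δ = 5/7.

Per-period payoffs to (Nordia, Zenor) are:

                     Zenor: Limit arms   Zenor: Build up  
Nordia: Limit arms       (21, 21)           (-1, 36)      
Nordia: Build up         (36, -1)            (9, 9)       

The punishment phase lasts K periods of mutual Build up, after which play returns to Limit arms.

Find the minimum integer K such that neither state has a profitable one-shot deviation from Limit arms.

3

Need Σ_{k=1}^{K} δ^k ≥ (36−21)/(21−9) = 1.2500 at δ = 5/7.
At K = 2 the sum is 1.2245 < 1.2500; at K = 3 it is 1.5889 ≥ 1.2500.
So the minimum punishment length is K = 3.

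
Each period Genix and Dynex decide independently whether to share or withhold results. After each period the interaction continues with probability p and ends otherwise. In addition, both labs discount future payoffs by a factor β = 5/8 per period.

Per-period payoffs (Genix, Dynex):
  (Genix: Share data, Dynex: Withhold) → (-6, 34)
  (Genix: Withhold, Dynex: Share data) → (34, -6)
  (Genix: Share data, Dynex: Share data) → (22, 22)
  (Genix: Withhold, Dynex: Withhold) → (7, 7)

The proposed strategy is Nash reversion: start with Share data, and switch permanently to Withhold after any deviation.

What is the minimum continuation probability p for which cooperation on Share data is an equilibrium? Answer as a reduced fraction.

32/45

Expected continuation weight on next period's payoff is β·p = 5/8·p, which plays the role of the discount factor.
Cooperation requires 5/8·p ≥ (34−22)/(34−7) = 4/9, hence p ≥ 32/45.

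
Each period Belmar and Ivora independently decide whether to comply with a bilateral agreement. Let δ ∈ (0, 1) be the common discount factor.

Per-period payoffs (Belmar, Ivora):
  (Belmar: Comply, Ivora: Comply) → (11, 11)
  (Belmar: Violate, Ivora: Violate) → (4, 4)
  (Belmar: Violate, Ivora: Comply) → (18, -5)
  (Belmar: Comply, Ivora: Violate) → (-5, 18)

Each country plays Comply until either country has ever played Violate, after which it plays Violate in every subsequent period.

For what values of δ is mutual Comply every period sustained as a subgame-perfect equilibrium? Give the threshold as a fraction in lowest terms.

1/2

Under grim trigger the critical discount factor is (T−C)/(T−P) with T = 18, C = 11, P = 4.
δ* = (18−11)/(18−4) = 7/14 = 1/2.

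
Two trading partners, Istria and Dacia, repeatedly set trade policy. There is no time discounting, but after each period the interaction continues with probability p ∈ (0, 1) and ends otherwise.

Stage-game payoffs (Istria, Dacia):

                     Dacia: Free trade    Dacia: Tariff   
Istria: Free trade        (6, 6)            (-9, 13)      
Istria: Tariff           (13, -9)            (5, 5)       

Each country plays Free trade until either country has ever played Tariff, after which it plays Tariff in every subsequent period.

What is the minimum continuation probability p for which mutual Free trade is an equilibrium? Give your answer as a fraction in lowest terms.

With no time discounting, the continuation probability p plays the role of the discount factor.
Grim-trigger IC: 6/(1−p) ≥ 13 + 5p/(1−p) ⇒ p ≥ (13−6)/(13−5) = 7/8.

7/8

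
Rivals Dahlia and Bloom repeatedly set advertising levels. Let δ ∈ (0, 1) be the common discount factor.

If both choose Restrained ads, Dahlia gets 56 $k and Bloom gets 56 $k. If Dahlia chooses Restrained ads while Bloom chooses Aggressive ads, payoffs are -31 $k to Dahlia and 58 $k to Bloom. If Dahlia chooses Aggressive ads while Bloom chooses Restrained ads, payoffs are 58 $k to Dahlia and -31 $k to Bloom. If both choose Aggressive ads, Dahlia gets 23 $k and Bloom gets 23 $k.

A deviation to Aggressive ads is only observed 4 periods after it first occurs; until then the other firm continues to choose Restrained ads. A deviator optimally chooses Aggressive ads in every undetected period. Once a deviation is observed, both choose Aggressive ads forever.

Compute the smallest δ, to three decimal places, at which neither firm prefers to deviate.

0.489

A deviator earns 58 for 4 periods, then 23 forever; cooperating earns 56 forever. Multiplying the IC by (1−δ):
56 ≥ 58(1−δ^4) + 23δ^4, so 35·δ^4 ≥ 2 and δ^4 ≥ 2/35.
δ ≥ (2/35)^(1/4) ≈ 0.489.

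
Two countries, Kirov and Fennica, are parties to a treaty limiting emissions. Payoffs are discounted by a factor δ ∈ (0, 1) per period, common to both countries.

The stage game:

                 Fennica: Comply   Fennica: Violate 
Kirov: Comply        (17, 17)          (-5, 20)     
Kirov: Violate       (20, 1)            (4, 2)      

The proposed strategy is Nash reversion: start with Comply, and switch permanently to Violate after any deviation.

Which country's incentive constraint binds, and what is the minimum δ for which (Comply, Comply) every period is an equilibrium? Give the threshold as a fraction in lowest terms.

Kirov; δ ≥ 3/16

Kirov: cooperation gives 17 each period; deviation gives 20 once then 4 forever.
  17/(1−δ) ≥ 20 + 4δ/(1−δ) ⇒ δ ≥ 3/16.
Fennica: cooperation gives 17 each period; deviation gives 20 once then 2 forever.
  δ ≥ 3/18 = 1/6.
Both must hold, so the binding constraint is Kirov's: δ ≥ 3/16.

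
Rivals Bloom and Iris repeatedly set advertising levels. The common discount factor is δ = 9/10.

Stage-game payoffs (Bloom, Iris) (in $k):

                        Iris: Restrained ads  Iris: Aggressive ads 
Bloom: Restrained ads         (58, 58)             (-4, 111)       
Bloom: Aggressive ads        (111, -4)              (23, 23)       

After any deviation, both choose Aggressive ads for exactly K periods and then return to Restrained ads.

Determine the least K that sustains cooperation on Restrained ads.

Need Σ_{k=1}^{K} δ^k ≥ (111−58)/(58−23) = 1.5143 at δ = 9/10.
At K = 1 the sum is 0.9000 < 1.5143; at K = 2 it is 1.7100 ≥ 1.5143.
So the minimum punishment length is K = 2.

2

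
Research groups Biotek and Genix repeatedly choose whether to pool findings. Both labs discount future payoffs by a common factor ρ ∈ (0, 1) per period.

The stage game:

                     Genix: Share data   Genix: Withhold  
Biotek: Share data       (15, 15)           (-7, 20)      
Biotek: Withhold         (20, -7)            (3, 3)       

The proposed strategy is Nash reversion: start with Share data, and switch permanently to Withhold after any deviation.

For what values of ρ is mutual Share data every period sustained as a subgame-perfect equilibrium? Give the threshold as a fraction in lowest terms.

Cooperation forever yields 15 each period: 15/(1−ρ).
Deviating yields 20 once, then 3 forever: 20 + 3ρ/(1−ρ).
No profitable deviation requires 15/(1−ρ) ≥ 20 + 3ρ/(1−ρ).
Multiplying by (1−ρ): 15 ≥ 20(1−ρ) + 3ρ = 20 − 17ρ.
So 17ρ ≥ 5, i.e. ρ ≥ 5/17.

5/17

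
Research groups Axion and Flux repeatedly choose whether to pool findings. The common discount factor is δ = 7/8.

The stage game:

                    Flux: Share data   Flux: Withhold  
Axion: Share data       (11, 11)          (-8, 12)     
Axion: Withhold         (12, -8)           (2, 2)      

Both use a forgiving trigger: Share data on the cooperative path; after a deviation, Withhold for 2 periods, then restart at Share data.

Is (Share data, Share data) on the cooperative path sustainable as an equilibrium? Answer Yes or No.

Comparing payoff streams over the 3 periods until play realigns: cooperate → 11(1+δ+…+δ^2); deviate → 12 + 2(δ+…+δ^2).
Cooperation is sustained iff (11−2)(δ+…+δ^2) ≥ 12−11.
δ+…+δ^2 = 7/8·(1−(7/8)^2)/(1−7/8) = 1.6406, and (12−11)/(11−2) = 0.1111.
1.6406 ≥ 0.1111, so cooperation is sustainable.

Yes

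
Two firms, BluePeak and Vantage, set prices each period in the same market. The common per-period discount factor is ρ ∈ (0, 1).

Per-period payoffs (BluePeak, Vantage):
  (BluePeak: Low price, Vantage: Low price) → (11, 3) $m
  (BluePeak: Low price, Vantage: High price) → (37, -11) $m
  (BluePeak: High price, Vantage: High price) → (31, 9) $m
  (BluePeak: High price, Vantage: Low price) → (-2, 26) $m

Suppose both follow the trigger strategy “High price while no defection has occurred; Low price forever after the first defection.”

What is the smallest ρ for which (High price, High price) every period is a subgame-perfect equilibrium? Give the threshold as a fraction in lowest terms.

For BluePeak: deviation gain 37−31 = 6, per-period punishment loss 31−11 = 20. IC gives ρ ≥ 6/26 = 3/13.
For Vantage: gain 17, loss 6 per period, so ρ ≥ 17/23.
The tighter constraint is Vantage's, so cooperation needs ρ ≥ 17/23.

17/23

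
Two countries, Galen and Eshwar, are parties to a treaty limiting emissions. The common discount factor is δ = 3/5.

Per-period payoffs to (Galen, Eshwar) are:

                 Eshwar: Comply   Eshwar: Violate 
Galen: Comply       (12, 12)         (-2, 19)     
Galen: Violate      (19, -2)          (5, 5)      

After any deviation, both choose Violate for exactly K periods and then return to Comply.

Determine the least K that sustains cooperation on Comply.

3

No profitable deviation requires (12−5)(δ+…+δ^K) ≥ 19−12, i.e. δ+…+δ^K ≥ 1 ≈ 1.0000.
With δ = 3/5, the partial sums are K=1: 0.6000, K=2: 0.9600, K=3: 1.1760.
K = 3 is the first length at which the sum reaches 1.0000.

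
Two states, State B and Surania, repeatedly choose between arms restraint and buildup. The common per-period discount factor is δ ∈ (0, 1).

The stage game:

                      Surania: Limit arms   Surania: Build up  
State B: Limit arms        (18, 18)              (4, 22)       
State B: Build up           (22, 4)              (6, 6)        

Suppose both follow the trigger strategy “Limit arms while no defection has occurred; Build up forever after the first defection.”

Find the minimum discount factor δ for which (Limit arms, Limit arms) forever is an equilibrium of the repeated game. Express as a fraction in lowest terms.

Cooperation forever yields 18 each period: 18/(1−δ).
Deviating yields 22 once, then 6 forever: 22 + 6δ/(1−δ).
No profitable deviation requires 18/(1−δ) ≥ 22 + 6δ/(1−δ).
Multiplying by (1−δ): 18 ≥ 22(1−δ) + 6δ = 22 − 16δ.
So 16δ ≥ 4, i.e. δ ≥ 4/16 = 1/4.

1/4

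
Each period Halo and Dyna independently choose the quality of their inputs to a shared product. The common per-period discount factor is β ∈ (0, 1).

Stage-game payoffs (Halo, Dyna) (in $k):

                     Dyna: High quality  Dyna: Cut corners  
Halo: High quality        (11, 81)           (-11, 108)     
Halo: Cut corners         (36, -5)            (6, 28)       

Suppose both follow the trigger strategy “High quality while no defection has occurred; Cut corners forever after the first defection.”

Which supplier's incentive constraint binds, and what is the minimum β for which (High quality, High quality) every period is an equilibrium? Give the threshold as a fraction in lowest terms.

Halo; β ≥ 5/6

Halo's threshold: (36−11)/(36−6) = 5/6.
Dyna's threshold: (108−81)/(108−28) = 27/80.
5/6 > 27/80, so Halo binds and β* = 5/6.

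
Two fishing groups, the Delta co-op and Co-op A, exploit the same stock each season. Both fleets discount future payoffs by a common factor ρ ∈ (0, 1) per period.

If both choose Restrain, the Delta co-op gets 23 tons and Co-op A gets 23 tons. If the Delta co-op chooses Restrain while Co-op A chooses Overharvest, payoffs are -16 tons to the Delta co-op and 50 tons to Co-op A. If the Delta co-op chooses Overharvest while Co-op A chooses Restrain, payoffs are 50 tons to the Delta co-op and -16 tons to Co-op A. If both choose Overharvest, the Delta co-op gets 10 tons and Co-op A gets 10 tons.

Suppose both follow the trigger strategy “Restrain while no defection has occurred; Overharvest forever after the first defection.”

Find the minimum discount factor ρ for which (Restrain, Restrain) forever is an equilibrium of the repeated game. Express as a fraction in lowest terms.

23/(1−ρ) ≥ 50 + 10ρ/(1−ρ)
23 ≥ 50 − 40ρ
ρ ≥ 27/40.

27/40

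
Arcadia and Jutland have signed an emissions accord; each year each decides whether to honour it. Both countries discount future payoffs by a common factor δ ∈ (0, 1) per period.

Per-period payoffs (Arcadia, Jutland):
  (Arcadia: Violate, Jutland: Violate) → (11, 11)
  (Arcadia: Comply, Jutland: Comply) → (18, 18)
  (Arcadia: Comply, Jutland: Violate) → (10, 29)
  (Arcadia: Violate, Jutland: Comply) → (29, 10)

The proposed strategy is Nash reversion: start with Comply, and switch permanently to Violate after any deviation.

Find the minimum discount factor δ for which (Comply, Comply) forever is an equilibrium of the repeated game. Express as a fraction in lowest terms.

Under grim trigger the critical discount factor is (T−C)/(T−P) with T = 29, C = 18, P = 11.
δ* = (29−18)/(29−11) = 11/18.

11/18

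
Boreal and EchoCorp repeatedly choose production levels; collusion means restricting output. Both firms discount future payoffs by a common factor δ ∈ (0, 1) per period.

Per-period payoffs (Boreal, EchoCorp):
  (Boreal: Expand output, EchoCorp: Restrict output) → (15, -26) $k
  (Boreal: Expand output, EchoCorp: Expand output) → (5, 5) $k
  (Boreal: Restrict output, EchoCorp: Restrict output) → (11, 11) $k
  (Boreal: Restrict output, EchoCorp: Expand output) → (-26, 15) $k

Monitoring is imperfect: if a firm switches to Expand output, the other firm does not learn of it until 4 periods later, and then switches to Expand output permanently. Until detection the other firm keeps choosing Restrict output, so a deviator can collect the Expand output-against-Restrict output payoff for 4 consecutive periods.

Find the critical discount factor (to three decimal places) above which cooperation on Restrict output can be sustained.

0.795

A deviator earns 15 for 4 periods, then 5 forever; cooperating earns 11 forever. Multiplying the IC by (1−δ):
11 ≥ 15(1−δ^4) + 5δ^4, so 10·δ^4 ≥ 4 and δ^4 ≥ 2/5.
δ ≥ (2/5)^(1/4) ≈ 0.795.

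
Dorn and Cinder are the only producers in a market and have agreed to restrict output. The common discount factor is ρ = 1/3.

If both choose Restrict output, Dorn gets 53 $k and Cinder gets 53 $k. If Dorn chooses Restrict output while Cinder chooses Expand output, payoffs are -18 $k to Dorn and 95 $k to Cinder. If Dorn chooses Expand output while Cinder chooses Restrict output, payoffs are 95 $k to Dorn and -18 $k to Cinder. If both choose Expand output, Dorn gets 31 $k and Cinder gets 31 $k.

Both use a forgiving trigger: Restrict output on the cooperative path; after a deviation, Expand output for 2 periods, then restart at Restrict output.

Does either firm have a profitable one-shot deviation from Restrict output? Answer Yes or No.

A one-shot deviation gives 95 now, then 31 for 2 periods, then back to 53.
Gain from deviating: (95−53) today; loss: (53−31) in each of the next 2 periods.
No-deviation condition: (53−31)(ρ+…+ρ^2) ≥ 95−53, i.e. ρ+…+ρ^2 ≥ 21/11.
At ρ = 1/3: ρ+…+ρ^2 = 0.4444 < 1.9091.
So cooperation is not sustainable.

Yes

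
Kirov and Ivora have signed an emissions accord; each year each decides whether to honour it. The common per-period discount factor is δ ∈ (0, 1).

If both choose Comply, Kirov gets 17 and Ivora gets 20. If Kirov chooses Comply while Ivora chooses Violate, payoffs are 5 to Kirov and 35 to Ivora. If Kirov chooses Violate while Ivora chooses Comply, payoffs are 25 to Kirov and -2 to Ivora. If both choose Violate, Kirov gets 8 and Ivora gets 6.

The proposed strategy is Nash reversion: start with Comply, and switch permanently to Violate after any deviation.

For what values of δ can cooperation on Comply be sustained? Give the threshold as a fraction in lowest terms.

15/29

Kirov's threshold: (25−17)/(25−8) = 8/17.
Ivora's threshold: (35−20)/(35−6) = 15/29.
8/17 < 15/29, so Ivora binds and δ* = 15/29.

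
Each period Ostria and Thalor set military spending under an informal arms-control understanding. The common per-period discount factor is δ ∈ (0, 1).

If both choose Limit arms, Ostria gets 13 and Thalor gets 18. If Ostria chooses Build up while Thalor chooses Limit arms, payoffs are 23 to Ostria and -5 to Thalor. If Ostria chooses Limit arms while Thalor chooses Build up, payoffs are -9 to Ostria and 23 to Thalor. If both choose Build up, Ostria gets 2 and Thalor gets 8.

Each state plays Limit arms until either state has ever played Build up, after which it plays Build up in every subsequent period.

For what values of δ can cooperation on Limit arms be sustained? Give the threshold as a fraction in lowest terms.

For Ostria: deviation gain 23−13 = 10, per-period punishment loss 13−2 = 11. IC gives δ ≥ 10/21.
For Thalor: gain 5, loss 10 per period, so δ ≥ 5/15 = 1/3.
The tighter constraint is Ostria's, so cooperation needs δ ≥ 10/21.

10/21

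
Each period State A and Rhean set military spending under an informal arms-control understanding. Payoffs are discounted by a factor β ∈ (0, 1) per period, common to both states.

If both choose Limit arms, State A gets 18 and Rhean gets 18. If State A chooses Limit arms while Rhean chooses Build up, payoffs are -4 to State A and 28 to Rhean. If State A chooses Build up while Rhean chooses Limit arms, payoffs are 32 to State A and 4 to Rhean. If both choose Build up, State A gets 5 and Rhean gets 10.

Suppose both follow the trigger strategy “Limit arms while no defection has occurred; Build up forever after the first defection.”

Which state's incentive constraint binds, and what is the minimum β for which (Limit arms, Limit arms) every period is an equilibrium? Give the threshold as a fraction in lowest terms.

Rhean; β ≥ 5/9

State A's threshold: (32−18)/(32−5) = 14/27.
Rhean's threshold: (28−18)/(28−10) = 5/9.
14/27 < 5/9, so Rhean binds and β* = 5/9.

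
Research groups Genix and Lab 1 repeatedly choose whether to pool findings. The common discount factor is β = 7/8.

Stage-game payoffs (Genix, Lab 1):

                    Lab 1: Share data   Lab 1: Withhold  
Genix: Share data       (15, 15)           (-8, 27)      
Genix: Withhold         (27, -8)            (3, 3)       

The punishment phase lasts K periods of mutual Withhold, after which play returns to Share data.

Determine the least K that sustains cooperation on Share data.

Need Σ_{k=1}^{K} β^k ≥ (27−15)/(15−3) = 1.0000 at β = 7/8.
At K = 1 the sum is 0.8750 < 1.0000; at K = 2 it is 1.6406 ≥ 1.0000.
So the minimum punishment length is K = 2.

2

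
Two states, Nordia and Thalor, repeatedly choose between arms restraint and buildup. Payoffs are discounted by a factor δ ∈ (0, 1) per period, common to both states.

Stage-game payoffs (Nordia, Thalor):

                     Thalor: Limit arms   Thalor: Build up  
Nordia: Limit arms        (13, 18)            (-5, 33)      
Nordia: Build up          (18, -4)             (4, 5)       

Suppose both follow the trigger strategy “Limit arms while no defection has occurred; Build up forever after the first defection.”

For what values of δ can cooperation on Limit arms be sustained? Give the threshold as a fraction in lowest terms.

Nordia: cooperation gives 13 each period; deviation gives 18 once then 4 forever.
  13/(1−δ) ≥ 18 + 4δ/(1−δ) ⇒ δ ≥ 5/14.
Thalor: cooperation gives 18 each period; deviation gives 33 once then 5 forever.
  δ ≥ 15/28.
Both must hold, so the binding constraint is Thalor's: δ ≥ 15/28.

15/28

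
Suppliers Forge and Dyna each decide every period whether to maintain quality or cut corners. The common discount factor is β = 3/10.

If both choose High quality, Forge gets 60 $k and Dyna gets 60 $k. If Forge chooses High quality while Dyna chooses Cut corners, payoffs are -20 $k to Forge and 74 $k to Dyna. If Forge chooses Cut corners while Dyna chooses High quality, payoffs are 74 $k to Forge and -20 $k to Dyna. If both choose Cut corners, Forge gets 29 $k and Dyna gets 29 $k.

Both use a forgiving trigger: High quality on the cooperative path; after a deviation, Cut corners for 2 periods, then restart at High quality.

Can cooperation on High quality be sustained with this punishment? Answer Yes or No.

Comparing payoff streams over the 3 periods until play realigns: cooperate → 60(1+β+…+β^2); deviate → 74 + 29(β+…+β^2).
Cooperation is sustained iff (60−29)(β+…+β^2) ≥ 74−60.
β+…+β^2 = 3/10·(1−(3/10)^2)/(1−3/10) = 0.3900, and (74−60)/(60−29) = 0.4516.
0.3900 < 0.4516, so cooperation is not sustainable.

No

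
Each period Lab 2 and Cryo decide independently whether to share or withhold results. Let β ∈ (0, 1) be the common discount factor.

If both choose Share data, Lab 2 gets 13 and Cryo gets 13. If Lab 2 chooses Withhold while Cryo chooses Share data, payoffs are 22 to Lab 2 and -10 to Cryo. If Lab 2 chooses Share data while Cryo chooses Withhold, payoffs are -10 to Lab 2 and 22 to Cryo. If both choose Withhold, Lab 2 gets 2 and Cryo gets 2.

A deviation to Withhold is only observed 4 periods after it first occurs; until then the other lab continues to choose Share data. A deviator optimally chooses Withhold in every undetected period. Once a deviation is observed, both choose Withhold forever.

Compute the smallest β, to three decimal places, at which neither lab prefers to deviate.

Deviating for the 4 undetected periods gains 22−13 = 9 per period over cooperation, then loses 13−2 = 11 per period forever once punishment starts.
Gain: 9(1 + β + … + β^3); loss: 11·β^4/(1−β).
No profitable deviation ⇔ 9(1−β^4) ≤ 11·β^4, i.e. β^4 ≥ 9/(9+11) = 9/20.
Hence β ≥ (9/20)^(1/4) ≈ 0.819.

0.819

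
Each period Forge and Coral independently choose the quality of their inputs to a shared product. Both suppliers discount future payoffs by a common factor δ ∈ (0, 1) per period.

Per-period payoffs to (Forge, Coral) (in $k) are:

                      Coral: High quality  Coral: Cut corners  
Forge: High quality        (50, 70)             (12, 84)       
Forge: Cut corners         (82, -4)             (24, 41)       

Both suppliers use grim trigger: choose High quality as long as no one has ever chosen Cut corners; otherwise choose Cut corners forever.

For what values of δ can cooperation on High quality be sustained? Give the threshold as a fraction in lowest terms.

16/29

Forge's threshold: (82−50)/(82−24) = 16/29.
Coral's threshold: (84−70)/(84−41) = 14/43.
16/29 > 14/43, so Forge binds and δ* = 16/29.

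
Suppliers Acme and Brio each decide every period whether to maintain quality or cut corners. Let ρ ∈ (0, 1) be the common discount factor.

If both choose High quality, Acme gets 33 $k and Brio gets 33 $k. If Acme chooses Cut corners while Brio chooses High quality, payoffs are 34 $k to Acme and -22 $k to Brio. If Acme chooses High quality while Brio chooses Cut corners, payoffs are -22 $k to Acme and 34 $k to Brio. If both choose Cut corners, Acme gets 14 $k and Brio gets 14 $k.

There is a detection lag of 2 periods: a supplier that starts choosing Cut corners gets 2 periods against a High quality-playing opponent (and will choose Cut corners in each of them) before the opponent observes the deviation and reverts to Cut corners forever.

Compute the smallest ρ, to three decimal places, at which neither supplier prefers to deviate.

Deviating for the 2 undetected periods gains 34−33 = 1 per period over cooperation, then loses 33−14 = 19 per period forever once punishment starts.
Gain: 1(1 + ρ + … + ρ^1); loss: 19·ρ^2/(1−ρ).
No profitable deviation ⇔ 1(1−ρ^2) ≤ 19·ρ^2, i.e. ρ^2 ≥ 1/(1+19) = 1/20.
Hence ρ ≥ (1/20)^(1/2) ≈ 0.224.

0.224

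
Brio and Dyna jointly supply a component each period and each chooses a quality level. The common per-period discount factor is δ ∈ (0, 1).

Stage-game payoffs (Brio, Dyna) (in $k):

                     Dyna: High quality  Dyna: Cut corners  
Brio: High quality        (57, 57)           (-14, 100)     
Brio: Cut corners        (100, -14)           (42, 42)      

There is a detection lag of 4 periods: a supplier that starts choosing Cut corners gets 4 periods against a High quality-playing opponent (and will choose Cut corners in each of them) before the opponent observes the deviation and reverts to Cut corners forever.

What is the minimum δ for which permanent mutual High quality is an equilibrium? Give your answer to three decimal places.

The best deviation is to choose Cut corners for all 4 undetected periods, earning 100 each, then 42 forever once detected.
Deviation value: 100(1−δ^4)/(1−δ) + 42δ^4/(1−δ); cooperation value: 57/(1−δ).
IC: 57 ≥ 100(1−δ^4) + 42δ^4 = 100 − 58δ^4.
So δ^4 ≥ 43/58, giving δ ≥ (43/58)^(1/4) ≈ 0.928.

0.928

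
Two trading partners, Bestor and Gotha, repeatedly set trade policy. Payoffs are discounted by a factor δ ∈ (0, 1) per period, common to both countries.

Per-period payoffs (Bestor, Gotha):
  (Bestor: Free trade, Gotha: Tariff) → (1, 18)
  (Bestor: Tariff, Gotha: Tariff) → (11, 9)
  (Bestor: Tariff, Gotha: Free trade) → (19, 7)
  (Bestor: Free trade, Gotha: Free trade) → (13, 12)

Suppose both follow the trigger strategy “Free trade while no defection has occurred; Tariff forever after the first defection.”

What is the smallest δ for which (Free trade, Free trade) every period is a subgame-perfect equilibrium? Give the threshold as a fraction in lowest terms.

3/4

Bestor's threshold: (19−13)/(19−11) = 3/4.
Gotha's threshold: (18−12)/(18−9) = 2/3.
3/4 > 2/3, so Bestor binds and δ* = 3/4.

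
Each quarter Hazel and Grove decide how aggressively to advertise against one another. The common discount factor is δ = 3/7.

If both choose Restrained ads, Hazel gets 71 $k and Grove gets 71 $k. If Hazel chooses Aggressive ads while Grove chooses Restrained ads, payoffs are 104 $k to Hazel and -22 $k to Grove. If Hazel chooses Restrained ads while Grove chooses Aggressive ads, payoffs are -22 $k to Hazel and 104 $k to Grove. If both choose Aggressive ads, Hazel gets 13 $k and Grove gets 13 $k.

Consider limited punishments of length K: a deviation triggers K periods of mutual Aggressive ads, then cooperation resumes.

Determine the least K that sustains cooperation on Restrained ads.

2

Need Σ_{k=1}^{K} δ^k ≥ (104−71)/(71−13) = 0.5690 at δ = 3/7.
At K = 1 the sum is 0.4286 < 0.5690; at K = 2 it is 0.6122 ≥ 0.5690.
So the minimum punishment length is K = 2.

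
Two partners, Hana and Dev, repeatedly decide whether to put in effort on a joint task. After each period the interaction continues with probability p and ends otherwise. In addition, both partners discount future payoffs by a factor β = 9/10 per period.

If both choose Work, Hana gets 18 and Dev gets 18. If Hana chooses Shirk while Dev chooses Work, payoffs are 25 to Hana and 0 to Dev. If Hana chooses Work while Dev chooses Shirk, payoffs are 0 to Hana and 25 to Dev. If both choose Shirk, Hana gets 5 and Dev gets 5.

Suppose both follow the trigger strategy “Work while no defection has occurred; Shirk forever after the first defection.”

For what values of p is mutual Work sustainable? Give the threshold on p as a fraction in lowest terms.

With continuation probability p and discount β, the effective per-period discount factor is βp.
Grim-trigger IC: βp ≥ (25−18)/(25−5) = 7/20.
So p ≥ (7/20)/(9/10) = 7/18.

7/18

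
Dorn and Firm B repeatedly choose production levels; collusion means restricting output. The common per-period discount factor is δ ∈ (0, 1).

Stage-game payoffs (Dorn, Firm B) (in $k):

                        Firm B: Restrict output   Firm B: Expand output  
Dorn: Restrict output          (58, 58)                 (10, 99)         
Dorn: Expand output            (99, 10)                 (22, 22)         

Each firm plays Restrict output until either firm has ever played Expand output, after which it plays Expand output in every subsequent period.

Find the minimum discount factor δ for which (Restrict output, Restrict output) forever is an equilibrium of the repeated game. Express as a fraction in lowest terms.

Cooperation forever yields 58 each period: 58/(1−δ).
Deviating yields 99 once, then 22 forever: 99 + 22δ/(1−δ).
No profitable deviation requires 58/(1−δ) ≥ 99 + 22δ/(1−δ).
Multiplying by (1−δ): 58 ≥ 99(1−δ) + 22δ = 99 − 77δ.
So 77δ ≥ 41, i.e. δ ≥ 41/77.

41/77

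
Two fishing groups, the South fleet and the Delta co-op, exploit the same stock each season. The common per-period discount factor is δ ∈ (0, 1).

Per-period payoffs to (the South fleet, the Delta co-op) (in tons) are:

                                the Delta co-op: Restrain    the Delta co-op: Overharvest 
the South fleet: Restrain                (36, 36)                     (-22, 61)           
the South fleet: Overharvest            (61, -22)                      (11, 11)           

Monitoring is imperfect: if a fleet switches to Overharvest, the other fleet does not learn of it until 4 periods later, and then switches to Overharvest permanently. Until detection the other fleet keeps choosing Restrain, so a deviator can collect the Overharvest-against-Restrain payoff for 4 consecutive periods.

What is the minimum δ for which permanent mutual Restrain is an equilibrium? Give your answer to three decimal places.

0.841

The best deviation is to choose Overharvest for all 4 undetected periods, earning 61 each, then 11 forever once detected.
Deviation value: 61(1−δ^4)/(1−δ) + 11δ^4/(1−δ); cooperation value: 36/(1−δ).
IC: 36 ≥ 61(1−δ^4) + 11δ^4 = 61 − 50δ^4.
So δ^4 ≥ 25/50 = 1/2, giving δ ≥ (1/2)^(1/4) ≈ 0.841.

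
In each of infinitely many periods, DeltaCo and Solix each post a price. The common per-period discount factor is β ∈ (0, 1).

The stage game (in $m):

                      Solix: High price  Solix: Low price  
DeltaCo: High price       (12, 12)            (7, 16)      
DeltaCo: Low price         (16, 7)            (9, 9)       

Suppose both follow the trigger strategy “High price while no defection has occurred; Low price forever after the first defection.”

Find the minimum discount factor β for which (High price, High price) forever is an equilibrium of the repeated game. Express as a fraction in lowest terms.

Cooperation forever yields 12 each period: 12/(1−β).
Deviating yields 16 once, then 9 forever: 16 + 9β/(1−β).
No profitable deviation requires 12/(1−β) ≥ 16 + 9β/(1−β).
Multiplying by (1−β): 12 ≥ 16(1−β) + 9β = 16 − 7β.
So 7β ≥ 4, i.e. β ≥ 4/7.

4/7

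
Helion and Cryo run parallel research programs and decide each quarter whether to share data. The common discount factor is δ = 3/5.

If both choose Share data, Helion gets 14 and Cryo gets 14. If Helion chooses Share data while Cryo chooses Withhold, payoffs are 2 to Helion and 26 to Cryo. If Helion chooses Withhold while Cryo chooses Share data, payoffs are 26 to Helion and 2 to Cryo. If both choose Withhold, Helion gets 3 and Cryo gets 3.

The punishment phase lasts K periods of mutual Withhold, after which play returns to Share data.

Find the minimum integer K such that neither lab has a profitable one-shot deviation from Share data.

No profitable deviation requires (14−3)(δ+…+δ^K) ≥ 26−14, i.e. δ+…+δ^K ≥ 12/11 ≈ 1.0909.
With δ = 3/5, the partial sums are K=1: 0.6000, K=2: 0.9600, K=3: 1.1760.
K = 3 is the first length at which the sum reaches 1.0909.

3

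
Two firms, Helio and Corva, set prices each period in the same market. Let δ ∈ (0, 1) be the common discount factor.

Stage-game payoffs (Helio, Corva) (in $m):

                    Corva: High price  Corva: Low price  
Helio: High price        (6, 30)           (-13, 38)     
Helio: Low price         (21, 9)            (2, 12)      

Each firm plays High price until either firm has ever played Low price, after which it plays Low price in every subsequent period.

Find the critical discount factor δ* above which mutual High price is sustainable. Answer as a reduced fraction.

15/19

Helio's threshold: (21−6)/(21−2) = 15/19.
Corva's threshold: (38−30)/(38−12) = 4/13.
15/19 > 4/13, so Helio binds and δ* = 15/19.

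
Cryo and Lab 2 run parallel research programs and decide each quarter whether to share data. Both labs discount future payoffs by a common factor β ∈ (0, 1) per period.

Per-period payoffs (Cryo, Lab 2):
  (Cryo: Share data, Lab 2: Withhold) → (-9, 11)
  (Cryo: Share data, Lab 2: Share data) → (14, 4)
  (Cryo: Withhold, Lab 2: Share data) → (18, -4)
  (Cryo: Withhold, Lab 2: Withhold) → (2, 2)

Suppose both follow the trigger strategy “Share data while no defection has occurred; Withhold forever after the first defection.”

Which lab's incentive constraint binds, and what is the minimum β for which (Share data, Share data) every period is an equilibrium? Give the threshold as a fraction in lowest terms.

Lab 2; β ≥ 7/9

For Cryo: deviation gain 18−14 = 4, per-period punishment loss 14−2 = 12. IC gives β ≥ 4/16 = 1/4.
For Lab 2: gain 7, loss 2 per period, so β ≥ 7/9.
The tighter constraint is Lab 2's, so cooperation needs β ≥ 7/9.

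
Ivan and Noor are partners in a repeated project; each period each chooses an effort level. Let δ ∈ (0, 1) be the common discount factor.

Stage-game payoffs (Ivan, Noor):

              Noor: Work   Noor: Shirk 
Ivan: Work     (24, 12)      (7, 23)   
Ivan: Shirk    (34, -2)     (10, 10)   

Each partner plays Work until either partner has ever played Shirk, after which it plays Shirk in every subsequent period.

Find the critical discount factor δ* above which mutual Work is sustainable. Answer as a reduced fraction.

11/13

Ivan's threshold: (34−24)/(34−10) = 5/12.
Noor's threshold: (23−12)/(23−10) = 11/13.
5/12 < 11/13, so Noor binds and δ* = 11/13.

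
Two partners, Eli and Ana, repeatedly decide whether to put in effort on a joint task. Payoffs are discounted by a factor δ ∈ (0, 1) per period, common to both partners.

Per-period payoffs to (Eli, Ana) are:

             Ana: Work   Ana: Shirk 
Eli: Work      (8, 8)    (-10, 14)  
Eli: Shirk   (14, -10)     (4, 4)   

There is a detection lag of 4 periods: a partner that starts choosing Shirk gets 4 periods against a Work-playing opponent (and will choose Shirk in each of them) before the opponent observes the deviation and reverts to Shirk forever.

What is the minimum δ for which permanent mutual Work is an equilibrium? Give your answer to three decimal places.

A deviator earns 14 for 4 periods, then 4 forever; cooperating earns 8 forever. Multiplying the IC by (1−δ):
8 ≥ 14(1−δ^4) + 4δ^4, so 10·δ^4 ≥ 6 and δ^4 ≥ 3/5.
δ ≥ (3/5)^(1/4) ≈ 0.880.

0.880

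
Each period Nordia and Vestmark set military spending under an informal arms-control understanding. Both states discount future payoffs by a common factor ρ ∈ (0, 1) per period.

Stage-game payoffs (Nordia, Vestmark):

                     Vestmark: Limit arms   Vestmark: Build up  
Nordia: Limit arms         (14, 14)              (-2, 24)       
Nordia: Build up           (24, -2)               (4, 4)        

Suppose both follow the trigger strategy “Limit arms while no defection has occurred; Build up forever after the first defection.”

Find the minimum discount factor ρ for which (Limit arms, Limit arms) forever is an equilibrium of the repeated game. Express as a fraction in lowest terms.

1/2

Cooperation forever yields 14 each period: 14/(1−ρ).
Deviating yields 24 once, then 4 forever: 24 + 4ρ/(1−ρ).
No profitable deviation requires 14/(1−ρ) ≥ 24 + 4ρ/(1−ρ).
Multiplying by (1−ρ): 14 ≥ 24(1−ρ) + 4ρ = 24 − 20ρ.
So 20ρ ≥ 10, i.e. ρ ≥ 10/20 = 1/2.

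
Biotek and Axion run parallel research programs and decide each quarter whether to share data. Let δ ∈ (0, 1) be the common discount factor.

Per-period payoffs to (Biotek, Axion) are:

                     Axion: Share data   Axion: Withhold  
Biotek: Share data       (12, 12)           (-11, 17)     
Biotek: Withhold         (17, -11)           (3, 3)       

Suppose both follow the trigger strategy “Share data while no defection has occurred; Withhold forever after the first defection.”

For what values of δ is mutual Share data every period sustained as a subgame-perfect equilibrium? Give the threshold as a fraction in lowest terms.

5/14

Cooperation forever yields 12 each period: 12/(1−δ).
Deviating yields 17 once, then 3 forever: 17 + 3δ/(1−δ).
No profitable deviation requires 12/(1−δ) ≥ 17 + 3δ/(1−δ).
Multiplying by (1−δ): 12 ≥ 17(1−δ) + 3δ = 17 − 14δ.
So 14δ ≥ 5, i.e. δ ≥ 5/14.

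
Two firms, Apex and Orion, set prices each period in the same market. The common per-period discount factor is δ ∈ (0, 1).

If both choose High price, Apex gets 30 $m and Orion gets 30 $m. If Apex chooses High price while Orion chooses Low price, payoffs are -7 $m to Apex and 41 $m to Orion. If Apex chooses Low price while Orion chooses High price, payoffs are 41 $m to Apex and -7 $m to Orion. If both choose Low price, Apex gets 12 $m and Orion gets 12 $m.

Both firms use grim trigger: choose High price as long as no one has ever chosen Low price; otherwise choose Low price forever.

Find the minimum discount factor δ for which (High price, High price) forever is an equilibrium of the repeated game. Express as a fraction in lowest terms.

11/29

One-period gain from deviating is 41 − 30 = 11. The loss is 30 − 12 = 18 in every subsequent period, with present value 18·δ/(1−δ).
Deviation is unprofitable when 18·δ/(1−δ) ≥ 11, i.e. δ/(1−δ) ≥ 11/18.
Equivalently δ ≥ 11/(11+18) = 11/29.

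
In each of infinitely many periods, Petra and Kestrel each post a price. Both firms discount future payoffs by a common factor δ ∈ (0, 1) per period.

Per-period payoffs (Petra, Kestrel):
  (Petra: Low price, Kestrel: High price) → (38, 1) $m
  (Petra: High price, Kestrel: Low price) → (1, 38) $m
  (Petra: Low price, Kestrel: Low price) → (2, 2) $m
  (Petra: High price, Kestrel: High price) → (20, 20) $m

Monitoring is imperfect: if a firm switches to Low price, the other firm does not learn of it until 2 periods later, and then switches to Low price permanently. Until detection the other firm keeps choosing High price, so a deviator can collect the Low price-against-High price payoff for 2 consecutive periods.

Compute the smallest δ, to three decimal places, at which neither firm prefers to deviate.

The best deviation is to choose Low price for all 2 undetected periods, earning 38 each, then 2 forever once detected.
Deviation value: 38(1−δ^2)/(1−δ) + 2δ^2/(1−δ); cooperation value: 20/(1−δ).
IC: 20 ≥ 38(1−δ^2) + 2δ^2 = 38 − 36δ^2.
So δ^2 ≥ 18/36 = 1/2, giving δ ≥ (1/2)^(1/2) ≈ 0.707.

0.707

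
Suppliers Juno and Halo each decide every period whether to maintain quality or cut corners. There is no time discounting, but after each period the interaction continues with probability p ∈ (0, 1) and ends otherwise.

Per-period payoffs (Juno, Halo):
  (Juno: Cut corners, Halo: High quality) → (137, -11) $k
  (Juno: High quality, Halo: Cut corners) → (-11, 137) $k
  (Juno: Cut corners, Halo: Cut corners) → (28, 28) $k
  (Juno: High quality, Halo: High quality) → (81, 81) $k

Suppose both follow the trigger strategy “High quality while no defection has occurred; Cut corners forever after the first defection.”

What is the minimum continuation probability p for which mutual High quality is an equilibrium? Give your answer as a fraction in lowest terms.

Expected cooperation value is 81 + p·81 + p²·81 + … = 81/(1−p); deviation gives 137 + p·28/(1−p).
81 ≥ 137(1−p) + 28p ⇒ 109p ≥ 56 ⇒ p ≥ 56/109.

56/109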